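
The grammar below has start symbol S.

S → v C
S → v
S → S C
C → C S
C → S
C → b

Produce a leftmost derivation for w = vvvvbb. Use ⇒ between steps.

S ⇒ SC ⇒ SCC ⇒ SCCC ⇒ vCCC ⇒ vCSCC ⇒ vCSSCC ⇒ vSSSCC ⇒ vvSSCC ⇒ vvvSCC ⇒ vvvvCC ⇒ vvvvbC ⇒ vvvvbb

S ⇒ SC   [S → S C]
SC ⇒ SCC   [S → S C]
SCC ⇒ SCCC   [S → S C]
SCCC ⇒ vCCC   [S → v]
vCCC ⇒ vCSCC   [C → C S]
vCSCC ⇒ vCSSCC   [C → C S]
vCSSCC ⇒ vSSSCC   [C → S]
vSSSCC ⇒ vvSSCC   [S → v]
vvSSCC ⇒ vvvSCC   [S → v]
vvvSCC ⇒ vvvvCC   [S → v]
vvvvCC ⇒ vvvvbC   [C → b]
vvvvbC ⇒ vvvvbb   [C → b]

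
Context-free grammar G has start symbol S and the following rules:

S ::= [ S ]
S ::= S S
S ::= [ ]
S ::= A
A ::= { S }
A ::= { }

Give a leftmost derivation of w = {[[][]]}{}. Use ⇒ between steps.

S ⇒ SS ⇒ AS ⇒ {S}S ⇒ {[S]}S ⇒ {[SS]}S ⇒ {[[]S]}S ⇒ {[[][]]}S ⇒ {[[][]]}A ⇒ {[[][]]}{}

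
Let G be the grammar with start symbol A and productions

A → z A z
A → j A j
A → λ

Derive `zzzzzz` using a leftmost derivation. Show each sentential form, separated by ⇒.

A ⇒ zAz ⇒ zzAzz ⇒ zzzAzzz ⇒ zzzzzz

A ⇒ zAz   [A → z A z]
zAz ⇒ zzAzz   [A → z A z]
zzAzz ⇒ zzzAzzz   [A → z A z]
zzzAzzz ⇒ zzzzzz   [A → λ]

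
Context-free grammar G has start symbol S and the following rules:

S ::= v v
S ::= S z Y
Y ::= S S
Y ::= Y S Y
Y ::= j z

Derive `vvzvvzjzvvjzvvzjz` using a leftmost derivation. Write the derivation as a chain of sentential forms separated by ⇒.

S⇒SzY⇒vvzY⇒vvzSS⇒vvzSzYS⇒vvzvvzYS⇒vvzvvzYSYS⇒vvzvvzjzSYS⇒vvzvvzjzvvYS⇒vvzvvzjzvvjzS⇒vvzvvzjzvvjzSzY⇒vvzvvzjzvvjzvvzY⇒vvzvvzjzvvjzvvzjz

S ⇒ SzY   [S ::= S z Y]
SzY ⇒ vvzY   [S ::= v v]
vvzY ⇒ vvzSS   [Y ::= S S]
vvzSS ⇒ vvzSzYS   [S ::= S z Y]
vvzSzYS ⇒ vvzvvzYS   [S ::= v v]
vvzvvzYS ⇒ vvzvvzYSYS   [Y ::= Y S Y]
vvzvvzYSYS ⇒ vvzvvzjzSYS   [Y ::= j z]
vvzvvzjzSYS ⇒ vvzvvzjzvvYS   [S ::= v v]
vvzvvzjzvvYS ⇒ vvzvvzjzvvjzS   [Y ::= j z]
vvzvvzjzvvjzS ⇒ vvzvvzjzvvjzSzY   [S ::= S z Y]
vvzvvzjzvvjzSzY ⇒ vvzvvzjzvvjzvvzY   [S ::= v v]
vvzvvzjzvvjzvvzY ⇒ vvzvvzjzvvjzvvzjz   [Y ::= j z]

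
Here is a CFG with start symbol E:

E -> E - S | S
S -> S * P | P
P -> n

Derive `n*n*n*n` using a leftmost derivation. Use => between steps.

E => S   [E -> S]
S => S*P   [S -> S * P]
S*P => S*P*P   [S -> S * P]
S*P*P => S*P*P*P   [S -> S * P]
S*P*P*P => P*P*P*P   [S -> P]
P*P*P*P => n*P*P*P   [P -> n]
n*P*P*P => n*n*P*P   [P -> n]
n*n*P*P => n*n*n*P   [P -> n]
n*n*n*P => n*n*n*n   [P -> n]

E => S => S*P => S*P*P => S*P*P*P => P*P*P*P => n*P*P*P => n*n*P*P => n*n*n*P => n*n*n*n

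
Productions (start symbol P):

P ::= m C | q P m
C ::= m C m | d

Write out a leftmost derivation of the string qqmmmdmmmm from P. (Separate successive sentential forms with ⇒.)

P ⇒ qPm   [P ::= q P m]
qPm ⇒ qqPmm   [P ::= q P m]
qqPmm ⇒ qqmCmm   [P ::= m C]
qqmCmm ⇒ qqmmCmmm   [C ::= m C m]
qqmmCmmm ⇒ qqmmmCmmmm   [C ::= m C m]
qqmmmCmmmm ⇒ qqmmmdmmmm   [C ::= d]

P⇒qPm⇒qqPmm⇒qqmCmm⇒qqmmCmmm⇒qqmmmCmmmm⇒qqmmmdmmmm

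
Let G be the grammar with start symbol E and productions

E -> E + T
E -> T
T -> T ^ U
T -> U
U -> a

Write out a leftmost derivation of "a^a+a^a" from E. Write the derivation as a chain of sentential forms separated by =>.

E => E+T   [E -> E + T]
E+T => T+T   [E -> T]
T+T => T^U+T   [T -> T ^ U]
T^U+T => U^U+T   [T -> U]
U^U+T => a^U+T   [U -> a]
a^U+T => a^a+T   [U -> a]
a^a+T => a^a+T^U   [T -> T ^ U]
a^a+T^U => a^a+U^U   [T -> U]
a^a+U^U => a^a+a^U   [U -> a]
a^a+a^U => a^a+a^a   [U -> a]

E=>E+T=>T+T=>T^U+T=>U^U+T=>a^U+T=>a^a+T=>a^a+T^U=>a^a+U^U=>a^a+a^U=>a^a+a^a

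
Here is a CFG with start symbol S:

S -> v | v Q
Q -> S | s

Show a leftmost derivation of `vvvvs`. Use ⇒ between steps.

S⇒vQ⇒vS⇒vvQ⇒vvS⇒vvvQ⇒vvvS⇒vvvvQ⇒vvvvs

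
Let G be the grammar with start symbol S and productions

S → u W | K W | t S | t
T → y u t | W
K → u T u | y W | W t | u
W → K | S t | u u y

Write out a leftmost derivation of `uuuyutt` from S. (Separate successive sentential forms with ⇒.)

S ⇒ KW ⇒ uTuW ⇒ uWuW ⇒ uuuyuW ⇒ uuuyuSt ⇒ uuuyutt

S ⇒ KW   [S → K W]
KW ⇒ uTuW   [K → u T u]
uTuW ⇒ uWuW   [T → W]
uWuW ⇒ uuuyuW   [W → u u y]
uuuyuW ⇒ uuuyuSt   [W → S t]
uuuyuSt ⇒ uuuyutt   [S → t]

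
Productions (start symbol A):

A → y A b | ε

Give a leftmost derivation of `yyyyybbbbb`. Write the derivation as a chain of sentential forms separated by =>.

A=>yAb=>yyAbb=>yyyAbbb=>yyyyAbbbb=>yyyyyAbbbbb=>yyyyybbbbb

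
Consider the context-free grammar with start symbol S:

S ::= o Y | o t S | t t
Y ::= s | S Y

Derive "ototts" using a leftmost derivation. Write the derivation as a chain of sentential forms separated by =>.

S => otS => otoY => otoSY => otottY => ototts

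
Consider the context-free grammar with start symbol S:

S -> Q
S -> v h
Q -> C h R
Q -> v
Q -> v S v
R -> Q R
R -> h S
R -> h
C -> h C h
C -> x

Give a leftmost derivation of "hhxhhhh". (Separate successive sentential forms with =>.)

S=>Q=>ChR=>hChhR=>hhChhhR=>hhxhhhR=>hhxhhhh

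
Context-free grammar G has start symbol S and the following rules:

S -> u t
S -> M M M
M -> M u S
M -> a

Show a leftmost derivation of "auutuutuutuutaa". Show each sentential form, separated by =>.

S => MMM   [S -> M M M]
MMM => MuSMM   [M -> M u S]
MuSMM => MuSuSMM   [M -> M u S]
MuSuSMM => MuSuSuSMM   [M -> M u S]
MuSuSuSMM => MuSuSuSuSMM   [M -> M u S]
MuSuSuSuSMM => auSuSuSuSMM   [M -> a]
auSuSuSuSMM => auutuSuSuSMM   [S -> u t]
auutuSuSuSMM => auutuutuSuSMM   [S -> u t]
auutuutuSuSMM => auutuutuutuSMM   [S -> u t]
auutuutuutuSMM => auutuutuutuutMM   [S -> u t]
auutuutuutuutMM => auutuutuutuutaM   [M -> a]
auutuutuutuutaM => auutuutuutuutaa   [M -> a]

S => MMM => MuSMM => MuSuSMM => MuSuSuSMM => MuSuSuSuSMM => auSuSuSuSMM => auutuSuSuSMM => auutuutuSuSMM => auutuutuutuSMM => auutuutuutuutMM => auutuutuutuutaM => auutuutuutuutaa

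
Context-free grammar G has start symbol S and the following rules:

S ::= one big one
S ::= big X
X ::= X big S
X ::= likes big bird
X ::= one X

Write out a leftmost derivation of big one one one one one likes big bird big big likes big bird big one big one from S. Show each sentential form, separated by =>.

S => big X => big one X => big one one X => big one one one X => big one one one one X => big one one one one one X => big one one one one one X big S => big one one one one one likes big bird big S => big one one one one one likes big bird big big X => big one one one one one likes big bird big big X big S => big one one one one one likes big bird big big likes big bird big S => big one one one one one likes big bird big big likes big bird big one big one

S => big X   [S ::= big X]
big X => big one X   [X ::= one X]
big one X => big one one X   [X ::= one X]
big one one X => big one one one X   [X ::= one X]
big one one one X => big one one one one X   [X ::= one X]
big one one one one X => big one one one one one X   [X ::= one X]
big one one one one one X => big one one one one one X big S   [X ::= X big S]
big one one one one one X big S => big one one one one one likes big bird big S   [X ::= likes big bird]
big one one one one one likes big bird big S => big one one one one one likes big bird big big X   [S ::= big X]
big one one one one one likes big bird big big X => big one one one one one likes big bird big big X big S   [X ::= X big S]
big one one one one one likes big bird big big X big S => big one one one one one likes big bird big big likes big bird big S   [X ::= likes big bird]
big one one one one one likes big bird big big likes big bird big S => big one one one one one likes big bird big big likes big bird big one big one   [S ::= one big one]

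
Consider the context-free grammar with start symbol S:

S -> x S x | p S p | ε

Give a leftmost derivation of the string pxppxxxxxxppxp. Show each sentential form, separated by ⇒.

S ⇒ pSp   [S -> p S p]
pSp ⇒ pxSxp   [S -> x S x]
pxSxp ⇒ pxpSpxp   [S -> p S p]
pxpSpxp ⇒ pxppSppxp   [S -> p S p]
pxppSppxp ⇒ pxppxSxppxp   [S -> x S x]
pxppxSxppxp ⇒ pxppxxSxxppxp   [S -> x S x]
pxppxxSxxppxp ⇒ pxppxxxSxxxppxp   [S -> x S x]
pxppxxxSxxxppxp ⇒ pxppxxxxxxppxp   [S -> ε]

S ⇒ pSp ⇒ pxSxp ⇒ pxpSpxp ⇒ pxppSppxp ⇒ pxppxSxppxp ⇒ pxppxxSxxppxp ⇒ pxppxxxSxxxppxp ⇒ pxppxxxxxxppxp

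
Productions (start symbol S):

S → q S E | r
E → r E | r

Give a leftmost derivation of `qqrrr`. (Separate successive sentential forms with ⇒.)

S ⇒ qSE ⇒ qqSEE ⇒ qqrEE ⇒ qqrrE ⇒ qqrrr

S ⇒ qSE   [S → q S E]
qSE ⇒ qqSEE   [S → q S E]
qqSEE ⇒ qqrEE   [S → r]
qqrEE ⇒ qqrrE   [E → r]
qqrrE ⇒ qqrrr   [E → r]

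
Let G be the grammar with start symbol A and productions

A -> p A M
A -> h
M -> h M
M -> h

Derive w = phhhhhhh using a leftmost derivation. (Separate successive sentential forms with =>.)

A => pAM => phM => phhM => phhhM => phhhhM => phhhhhM => phhhhhhM => phhhhhhh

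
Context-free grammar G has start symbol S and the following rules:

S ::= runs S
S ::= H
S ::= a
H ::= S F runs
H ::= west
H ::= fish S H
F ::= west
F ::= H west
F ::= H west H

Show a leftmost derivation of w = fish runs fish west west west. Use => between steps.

S => H   [S ::= H]
H => fish S H   [H ::= fish S H]
fish S H => fish runs S H   [S ::= runs S]
fish runs S H => fish runs H H   [S ::= H]
fish runs H H => fish runs fish S H H   [H ::= fish S H]
fish runs fish S H H => fish runs fish H H H   [S ::= H]
fish runs fish H H H => fish runs fish west H H   [H ::= west]
fish runs fish west H H => fish runs fish west west H   [H ::= west]
fish runs fish west west H => fish runs fish west west west   [H ::= west]

S => H => fish S H => fish runs S H => fish runs H H => fish runs fish S H H => fish runs fish H H H => fish runs fish west H H => fish runs fish west west H => fish runs fish west west west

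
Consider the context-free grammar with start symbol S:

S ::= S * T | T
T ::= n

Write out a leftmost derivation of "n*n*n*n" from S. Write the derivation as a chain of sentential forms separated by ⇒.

S ⇒ S*T ⇒ S*T*T ⇒ S*T*T*T ⇒ T*T*T*T ⇒ n*T*T*T ⇒ n*n*T*T ⇒ n*n*n*T ⇒ n*n*n*n

S ⇒ S*T   [S ::= S * T]
S*T ⇒ S*T*T   [S ::= S * T]
S*T*T ⇒ S*T*T*T   [S ::= S * T]
S*T*T*T ⇒ T*T*T*T   [S ::= T]
T*T*T*T ⇒ n*T*T*T   [T ::= n]
n*T*T*T ⇒ n*n*T*T   [T ::= n]
n*n*T*T ⇒ n*n*n*T   [T ::= n]
n*n*n*T ⇒ n*n*n*n   [T ::= n]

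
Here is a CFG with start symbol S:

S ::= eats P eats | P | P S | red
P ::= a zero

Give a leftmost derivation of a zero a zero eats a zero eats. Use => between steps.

S => P S => a zero S => a zero P S => a zero a zero S => a zero a zero eats P eats => a zero a zero eats a zero eats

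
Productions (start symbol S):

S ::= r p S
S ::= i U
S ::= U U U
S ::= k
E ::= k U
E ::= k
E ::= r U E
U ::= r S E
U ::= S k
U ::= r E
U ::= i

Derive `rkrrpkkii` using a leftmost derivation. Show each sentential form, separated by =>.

S => UUU   [S ::= U U U]
UUU => rEUU   [U ::= r E]
rEUU => rkUUU   [E ::= k U]
rkUUU => rkrSEUU   [U ::= r S E]
rkrSEUU => rkrrpSEUU   [S ::= r p S]
rkrrpSEUU => rkrrpkEUU   [S ::= k]
rkrrpkEUU => rkrrpkkUU   [E ::= k]
rkrrpkkUU => rkrrpkkiU   [U ::= i]
rkrrpkkiU => rkrrpkkii   [U ::= i]

S => UUU => rEUU => rkUUU => rkrSEUU => rkrrpSEUU => rkrrpkEUU => rkrrpkkUU => rkrrpkkiU => rkrrpkkii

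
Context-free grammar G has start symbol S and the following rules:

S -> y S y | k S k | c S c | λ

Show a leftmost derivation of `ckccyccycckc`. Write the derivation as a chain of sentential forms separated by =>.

S => cSc => ckSkc => ckcSckc => ckccScckc => ckccySycckc => ckccycScycckc => ckccyccycckc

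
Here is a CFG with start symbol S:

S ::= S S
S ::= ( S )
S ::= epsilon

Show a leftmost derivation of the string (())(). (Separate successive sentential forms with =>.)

S => SS   [S ::= S S]
SS => (S)S   [S ::= ( S )]
(S)S => ((S))S   [S ::= ( S )]
((S))S => (())S   [S ::= epsilon]
(())S => (())(S)   [S ::= ( S )]
(())(S) => (())()   [S ::= epsilon]

S=>SS=>(S)S=>((S))S=>(())S=>(())(S)=>(())()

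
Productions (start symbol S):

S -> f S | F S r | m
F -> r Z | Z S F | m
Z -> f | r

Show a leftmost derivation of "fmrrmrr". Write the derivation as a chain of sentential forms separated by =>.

S=>fS=>fFSr=>fmSr=>fmFSrr=>fmrZSrr=>fmrrSrr=>fmrrmrr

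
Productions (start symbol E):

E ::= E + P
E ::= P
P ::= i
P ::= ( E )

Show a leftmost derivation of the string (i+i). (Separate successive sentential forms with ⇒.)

E⇒P⇒(E)⇒(E+P)⇒(P+P)⇒(i+P)⇒(i+i)

E ⇒ P   [E ::= P]
P ⇒ (E)   [P ::= ( E )]
(E) ⇒ (E+P)   [E ::= E + P]
(E+P) ⇒ (P+P)   [E ::= P]
(P+P) ⇒ (i+P)   [P ::= i]
(i+P) ⇒ (i+i)   [P ::= i]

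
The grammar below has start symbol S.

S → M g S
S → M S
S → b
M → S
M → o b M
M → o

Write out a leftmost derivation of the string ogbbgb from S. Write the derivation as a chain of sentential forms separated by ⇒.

S ⇒ MgS ⇒ SgS ⇒ MSgS ⇒ SSgS ⇒ MgSSgS ⇒ ogSSgS ⇒ ogbSgS ⇒ ogbbgS ⇒ ogbbgb

S ⇒ MgS   [S → M g S]
MgS ⇒ SgS   [M → S]
SgS ⇒ MSgS   [S → M S]
MSgS ⇒ SSgS   [M → S]
SSgS ⇒ MgSSgS   [S → M g S]
MgSSgS ⇒ ogSSgS   [M → o]
ogSSgS ⇒ ogbSgS   [S → b]
ogbSgS ⇒ ogbbgS   [S → b]
ogbbgS ⇒ ogbbgb   [S → b]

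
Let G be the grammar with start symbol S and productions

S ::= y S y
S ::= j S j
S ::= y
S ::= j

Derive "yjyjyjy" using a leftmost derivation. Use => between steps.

S => ySy => yjSjy => yjySyjy => yjyjyjy

S => ySy   [S ::= y S y]
ySy => yjSjy   [S ::= j S j]
yjSjy => yjySyjy   [S ::= y S y]
yjySyjy => yjyjyjy   [S ::= j]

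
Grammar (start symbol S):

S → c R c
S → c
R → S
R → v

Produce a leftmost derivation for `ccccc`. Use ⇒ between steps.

S ⇒ cRc   [S → c R c]
cRc ⇒ cSc   [R → S]
cSc ⇒ ccRcc   [S → c R c]
ccRcc ⇒ ccScc   [R → S]
ccScc ⇒ ccccc   [S → c]

S⇒cRc⇒cSc⇒ccRcc⇒ccScc⇒ccccc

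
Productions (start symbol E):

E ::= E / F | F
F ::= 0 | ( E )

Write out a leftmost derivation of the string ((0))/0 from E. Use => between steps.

E => E/F => F/F => (E)/F => (F)/F => ((E))/F => ((F))/F => ((0))/F => ((0))/0

E => E/F   [E ::= E / F]
E/F => F/F   [E ::= F]
F/F => (E)/F   [F ::= ( E )]
(E)/F => (F)/F   [E ::= F]
(F)/F => ((E))/F   [F ::= ( E )]
((E))/F => ((F))/F   [E ::= F]
((F))/F => ((0))/F   [F ::= 0]
((0))/F => ((0))/0   [F ::= 0]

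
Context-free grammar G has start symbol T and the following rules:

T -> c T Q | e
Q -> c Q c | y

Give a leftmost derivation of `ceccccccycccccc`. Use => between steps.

T=>cTQ=>ceQ=>cecQc=>ceccQcc=>cecccQccc=>ceccccQcccc=>cecccccQccccc=>ceccccccQcccccc=>ceccccccycccccc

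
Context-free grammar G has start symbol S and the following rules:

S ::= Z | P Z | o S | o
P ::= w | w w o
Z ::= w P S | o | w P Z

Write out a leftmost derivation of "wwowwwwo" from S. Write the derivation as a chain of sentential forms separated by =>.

S => PZ => wwoZ => wwowPZ => wwowwZ => wwowwwPS => wwowwwwS => wwowwwwo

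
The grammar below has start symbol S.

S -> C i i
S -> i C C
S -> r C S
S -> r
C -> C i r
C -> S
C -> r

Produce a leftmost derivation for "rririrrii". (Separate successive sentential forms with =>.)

S=>rCS=>rCirS=>rrirS=>rririCC=>rririrC=>rririrS=>rririrCii=>rririrrii

S => rCS   [S -> r C S]
rCS => rCirS   [C -> C i r]
rCirS => rrirS   [C -> r]
rrirS => rririCC   [S -> i C C]
rririCC => rririrC   [C -> r]
rririrC => rririrS   [C -> S]
rririrS => rririrCii   [S -> C i i]
rririrCii => rririrrii   [C -> r]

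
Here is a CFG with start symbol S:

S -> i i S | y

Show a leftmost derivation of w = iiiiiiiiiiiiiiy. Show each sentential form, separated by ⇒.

S⇒iiS⇒iiiiS⇒iiiiiiS⇒iiiiiiiiS⇒iiiiiiiiiiS⇒iiiiiiiiiiiiS⇒iiiiiiiiiiiiiiS⇒iiiiiiiiiiiiiiy

S ⇒ iiS   [S -> i i S]
iiS ⇒ iiiiS   [S -> i i S]
iiiiS ⇒ iiiiiiS   [S -> i i S]
iiiiiiS ⇒ iiiiiiiiS   [S -> i i S]
iiiiiiiiS ⇒ iiiiiiiiiiS   [S -> i i S]
iiiiiiiiiiS ⇒ iiiiiiiiiiiiS   [S -> i i S]
iiiiiiiiiiiiS ⇒ iiiiiiiiiiiiiiS   [S -> i i S]
iiiiiiiiiiiiiiS ⇒ iiiiiiiiiiiiiiy   [S -> y]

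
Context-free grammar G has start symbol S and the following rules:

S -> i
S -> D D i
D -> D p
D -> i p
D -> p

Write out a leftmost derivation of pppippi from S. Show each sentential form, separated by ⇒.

S ⇒ DDi ⇒ DpDi ⇒ DppDi ⇒ pppDi ⇒ pppDpi ⇒ pppippi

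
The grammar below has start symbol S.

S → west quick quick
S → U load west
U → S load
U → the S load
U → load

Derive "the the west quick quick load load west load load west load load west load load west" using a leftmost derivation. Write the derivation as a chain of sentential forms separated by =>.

S => U load west   [S → U load west]
U load west => the S load load west   [U → the S load]
the S load load west => the U load west load load west   [S → U load west]
the U load west load load west => the the S load load west load load west   [U → the S load]
the the S load load west load load west => the the U load west load load west load load west   [S → U load west]
the the U load west load load west load load west => the the S load load west load load west load load west   [U → S load]
the the S load load west load load west load load west => the the U load west load load west load load west load load west   [S → U load west]
the the U load west load load west load load west load load west => the the S load load west load load west load load west load load west   [U → S load]
the the S load load west load load west load load west load load west => the the west quick quick load load west load load west load load west load load west   [S → west quick quick]

S => U load west => the S load load west => the U load west load load west => the the S load load west load load west => the the U load west load load west load load west => the the S load load west load load west load load west => the the U load west load load west load load west load load west => the the S load load west load load west load load west load load west => the the west quick quick load load west load load west load load west load load west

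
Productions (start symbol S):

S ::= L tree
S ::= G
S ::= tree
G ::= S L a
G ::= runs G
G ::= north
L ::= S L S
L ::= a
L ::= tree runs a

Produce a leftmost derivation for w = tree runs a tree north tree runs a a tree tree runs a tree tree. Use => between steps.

S => L tree => S L S tree => L tree L S tree => tree runs a tree L S tree => tree runs a tree S L S S tree => tree runs a tree G L S S tree => tree runs a tree north L S S tree => tree runs a tree north tree runs a S S tree => tree runs a tree north tree runs a L tree S tree => tree runs a tree north tree runs a a tree S tree => tree runs a tree north tree runs a a tree L tree tree => tree runs a tree north tree runs a a tree tree runs a tree tree

S => L tree   [S ::= L tree]
L tree => S L S tree   [L ::= S L S]
S L S tree => L tree L S tree   [S ::= L tree]
L tree L S tree => tree runs a tree L S tree   [L ::= tree runs a]
tree runs a tree L S tree => tree runs a tree S L S S tree   [L ::= S L S]
tree runs a tree S L S S tree => tree runs a tree G L S S tree   [S ::= G]
tree runs a tree G L S S tree => tree runs a tree north L S S tree   [G ::= north]
tree runs a tree north L S S tree => tree runs a tree north tree runs a S S tree   [L ::= tree runs a]
tree runs a tree north tree runs a S S tree => tree runs a tree north tree runs a L tree S tree   [S ::= L tree]
tree runs a tree north tree runs a L tree S tree => tree runs a tree north tree runs a a tree S tree   [L ::= a]
tree runs a tree north tree runs a a tree S tree => tree runs a tree north tree runs a a tree L tree tree   [S ::= L tree]
tree runs a tree north tree runs a a tree L tree tree => tree runs a tree north tree runs a a tree tree runs a tree tree   [L ::= tree runs a]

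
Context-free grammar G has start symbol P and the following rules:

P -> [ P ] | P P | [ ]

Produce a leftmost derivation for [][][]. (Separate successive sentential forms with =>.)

P=>PP=>PPP=>[]PP=>[][]P=>[][][]

P => PP   [P -> P P]
PP => PPP   [P -> P P]
PPP => []PP   [P -> [ ]]
[]PP => [][]P   [P -> [ ]]
[][]P => [][][]   [P -> [ ]]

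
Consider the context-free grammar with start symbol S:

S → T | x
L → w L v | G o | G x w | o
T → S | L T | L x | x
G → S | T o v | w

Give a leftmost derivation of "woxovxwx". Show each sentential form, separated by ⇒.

S ⇒ T   [S → T]
T ⇒ LT   [T → L T]
LT ⇒ GxwT   [L → G x w]
GxwT ⇒ TovxwT   [G → T o v]
TovxwT ⇒ LxovxwT   [T → L x]
LxovxwT ⇒ GoxovxwT   [L → G o]
GoxovxwT ⇒ woxovxwT   [G → w]
woxovxwT ⇒ woxovxwx   [T → x]

S⇒T⇒LT⇒GxwT⇒TovxwT⇒LxovxwT⇒GoxovxwT⇒woxovxwT⇒woxovxwx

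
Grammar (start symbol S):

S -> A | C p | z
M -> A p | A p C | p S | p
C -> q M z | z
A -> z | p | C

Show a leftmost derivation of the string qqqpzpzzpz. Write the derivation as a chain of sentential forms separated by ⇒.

S ⇒ A ⇒ C ⇒ qMz ⇒ qApz ⇒ qCpz ⇒ qqMzpz ⇒ qqApCzpz ⇒ qqCpCzpz ⇒ qqqMzpCzpz ⇒ qqqpzpCzpz ⇒ qqqpzpzzpz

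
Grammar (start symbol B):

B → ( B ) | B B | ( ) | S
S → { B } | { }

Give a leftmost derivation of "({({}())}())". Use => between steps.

B => (B) => (BB) => (SB) => ({B}B) => ({(B)}B) => ({(BB)}B) => ({(SB)}B) => ({({}B)}B) => ({({}())}B) => ({({}())}())

B => (B)   [B → ( B )]
(B) => (BB)   [B → B B]
(BB) => (SB)   [B → S]
(SB) => ({B}B)   [S → { B }]
({B}B) => ({(B)}B)   [B → ( B )]
({(B)}B) => ({(BB)}B)   [B → B B]
({(BB)}B) => ({(SB)}B)   [B → S]
({(SB)}B) => ({({}B)}B)   [S → { }]
({({}B)}B) => ({({}())}B)   [B → ( )]
({({}())}B) => ({({}())}())   [B → ( )]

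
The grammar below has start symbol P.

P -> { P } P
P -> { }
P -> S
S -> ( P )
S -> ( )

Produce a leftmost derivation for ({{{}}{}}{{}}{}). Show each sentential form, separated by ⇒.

P ⇒ S ⇒ (P) ⇒ ({P}P) ⇒ ({{P}P}P) ⇒ ({{{}}P}P) ⇒ ({{{}}{}}P) ⇒ ({{{}}{}}{P}P) ⇒ ({{{}}{}}{{}}P) ⇒ ({{{}}{}}{{}}{})

P ⇒ S   [P -> S]
S ⇒ (P)   [S -> ( P )]
(P) ⇒ ({P}P)   [P -> { P } P]
({P}P) ⇒ ({{P}P}P)   [P -> { P } P]
({{P}P}P) ⇒ ({{{}}P}P)   [P -> { }]
({{{}}P}P) ⇒ ({{{}}{}}P)   [P -> { }]
({{{}}{}}P) ⇒ ({{{}}{}}{P}P)   [P -> { P } P]
({{{}}{}}{P}P) ⇒ ({{{}}{}}{{}}P)   [P -> { }]
({{{}}{}}{{}}P) ⇒ ({{{}}{}}{{}}{})   [P -> { }]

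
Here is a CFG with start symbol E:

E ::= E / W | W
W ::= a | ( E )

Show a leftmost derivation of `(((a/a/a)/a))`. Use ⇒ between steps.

E ⇒ W   [E ::= W]
W ⇒ (E)   [W ::= ( E )]
(E) ⇒ (W)   [E ::= W]
(W) ⇒ ((E))   [W ::= ( E )]
((E)) ⇒ ((E/W))   [E ::= E / W]
((E/W)) ⇒ ((W/W))   [E ::= W]
((W/W)) ⇒ (((E)/W))   [W ::= ( E )]
(((E)/W)) ⇒ (((E/W)/W))   [E ::= E / W]
(((E/W)/W)) ⇒ (((E/W/W)/W))   [E ::= E / W]
(((E/W/W)/W)) ⇒ (((W/W/W)/W))   [E ::= W]
(((W/W/W)/W)) ⇒ (((a/W/W)/W))   [W ::= a]
(((a/W/W)/W)) ⇒ (((a/a/W)/W))   [W ::= a]
(((a/a/W)/W)) ⇒ (((a/a/a)/W))   [W ::= a]
(((a/a/a)/W)) ⇒ (((a/a/a)/a))   [W ::= a]

E⇒W⇒(E)⇒(W)⇒((E))⇒((E/W))⇒((W/W))⇒(((E)/W))⇒(((E/W)/W))⇒(((E/W/W)/W))⇒(((W/W/W)/W))⇒(((a/W/W)/W))⇒(((a/a/W)/W))⇒(((a/a/a)/W))⇒(((a/a/a)/a))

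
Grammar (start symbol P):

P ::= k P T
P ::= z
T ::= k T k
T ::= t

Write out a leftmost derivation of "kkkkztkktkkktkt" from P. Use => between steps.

P=>kPT=>kkPTT=>kkkPTTT=>kkkkPTTTT=>kkkkzTTTT=>kkkkztTTT=>kkkkztkTkTT=>kkkkztkkTkkTT=>kkkkztkktkkTT=>kkkkztkktkkkTkT=>kkkkztkktkkktkT=>kkkkztkktkkktkt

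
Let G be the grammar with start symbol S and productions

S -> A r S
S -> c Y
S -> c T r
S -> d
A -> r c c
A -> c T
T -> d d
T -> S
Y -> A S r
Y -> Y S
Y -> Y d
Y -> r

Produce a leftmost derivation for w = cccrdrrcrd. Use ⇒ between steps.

S ⇒ ArS ⇒ cTrS ⇒ cSrS ⇒ ccTrrS ⇒ ccSrrS ⇒ cccYrrS ⇒ cccYdrrS ⇒ cccrdrrS ⇒ cccrdrrcY ⇒ cccrdrrcYS ⇒ cccrdrrcrS ⇒ cccrdrrcrd

S ⇒ ArS   [S -> A r S]
ArS ⇒ cTrS   [A -> c T]
cTrS ⇒ cSrS   [T -> S]
cSrS ⇒ ccTrrS   [S -> c T r]
ccTrrS ⇒ ccSrrS   [T -> S]
ccSrrS ⇒ cccYrrS   [S -> c Y]
cccYrrS ⇒ cccYdrrS   [Y -> Y d]
cccYdrrS ⇒ cccrdrrS   [Y -> r]
cccrdrrS ⇒ cccrdrrcY   [S -> c Y]
cccrdrrcY ⇒ cccrdrrcYS   [Y -> Y S]
cccrdrrcYS ⇒ cccrdrrcrS   [Y -> r]
cccrdrrcrS ⇒ cccrdrrcrd   [S -> d]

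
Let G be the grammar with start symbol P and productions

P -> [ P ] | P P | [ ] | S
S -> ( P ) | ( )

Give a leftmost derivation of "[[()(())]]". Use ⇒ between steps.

P ⇒ [P]   [P -> [ P ]]
[P] ⇒ [[P]]   [P -> [ P ]]
[[P]] ⇒ [[PP]]   [P -> P P]
[[PP]] ⇒ [[SP]]   [P -> S]
[[SP]] ⇒ [[()P]]   [S -> ( )]
[[()P]] ⇒ [[()S]]   [P -> S]
[[()S]] ⇒ [[()(P)]]   [S -> ( P )]
[[()(P)]] ⇒ [[()(S)]]   [P -> S]
[[()(S)]] ⇒ [[()(())]]   [S -> ( )]

P ⇒ [P] ⇒ [[P]] ⇒ [[PP]] ⇒ [[SP]] ⇒ [[()P]] ⇒ [[()S]] ⇒ [[()(P)]] ⇒ [[()(S)]] ⇒ [[()(())]]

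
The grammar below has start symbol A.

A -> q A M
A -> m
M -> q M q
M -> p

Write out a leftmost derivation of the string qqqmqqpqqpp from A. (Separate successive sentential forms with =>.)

A => qAM   [A -> q A M]
qAM => qqAMM   [A -> q A M]
qqAMM => qqqAMMM   [A -> q A M]
qqqAMMM => qqqmMMM   [A -> m]
qqqmMMM => qqqmqMqMM   [M -> q M q]
qqqmqMqMM => qqqmqqMqqMM   [M -> q M q]
qqqmqqMqqMM => qqqmqqpqqMM   [M -> p]
qqqmqqpqqMM => qqqmqqpqqpM   [M -> p]
qqqmqqpqqpM => qqqmqqpqqpp   [M -> p]

A => qAM => qqAMM => qqqAMMM => qqqmMMM => qqqmqMqMM => qqqmqqMqqMM => qqqmqqpqqMM => qqqmqqpqqpM => qqqmqqpqqpp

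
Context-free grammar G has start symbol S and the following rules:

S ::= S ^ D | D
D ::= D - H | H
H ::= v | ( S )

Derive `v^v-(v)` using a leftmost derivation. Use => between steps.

S => S^D   [S ::= S ^ D]
S^D => D^D   [S ::= D]
D^D => H^D   [D ::= H]
H^D => v^D   [H ::= v]
v^D => v^D-H   [D ::= D - H]
v^D-H => v^H-H   [D ::= H]
v^H-H => v^v-H   [H ::= v]
v^v-H => v^v-(S)   [H ::= ( S )]
v^v-(S) => v^v-(D)   [S ::= D]
v^v-(D) => v^v-(H)   [D ::= H]
v^v-(H) => v^v-(v)   [H ::= v]

S => S^D => D^D => H^D => v^D => v^D-H => v^H-H => v^v-H => v^v-(S) => v^v-(D) => v^v-(H) => v^v-(v)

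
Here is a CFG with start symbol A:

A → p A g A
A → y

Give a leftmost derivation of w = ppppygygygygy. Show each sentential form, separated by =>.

A => pAgA => ppAgAgA => pppAgAgAgA => ppppAgAgAgAgA => ppppygAgAgAgA => ppppygygAgAgA => ppppygygygAgA => ppppygygygygA => ppppygygygygy

A => pAgA   [A → p A g A]
pAgA => ppAgAgA   [A → p A g A]
ppAgAgA => pppAgAgAgA   [A → p A g A]
pppAgAgAgA => ppppAgAgAgAgA   [A → p A g A]
ppppAgAgAgAgA => ppppygAgAgAgA   [A → y]
ppppygAgAgAgA => ppppygygAgAgA   [A → y]
ppppygygAgAgA => ppppygygygAgA   [A → y]
ppppygygygAgA => ppppygygygygA   [A → y]
ppppygygygygA => ppppygygygygy   [A → y]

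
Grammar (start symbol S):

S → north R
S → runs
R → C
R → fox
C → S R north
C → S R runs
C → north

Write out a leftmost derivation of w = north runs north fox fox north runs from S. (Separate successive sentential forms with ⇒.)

S ⇒ north R ⇒ north C ⇒ north S R runs ⇒ north runs R runs ⇒ north runs C runs ⇒ north runs S R north runs ⇒ north runs north R R north runs ⇒ north runs north fox R north runs ⇒ north runs north fox fox north runs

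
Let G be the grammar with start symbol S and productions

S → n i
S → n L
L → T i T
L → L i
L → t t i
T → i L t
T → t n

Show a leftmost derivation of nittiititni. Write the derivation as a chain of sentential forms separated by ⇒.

S ⇒ nL   [S → n L]
nL ⇒ nLi   [L → L i]
nLi ⇒ nTiTi   [L → T i T]
nTiTi ⇒ niLtiTi   [T → i L t]
niLtiTi ⇒ niLitiTi   [L → L i]
niLitiTi ⇒ nittiitiTi   [L → t t i]
nittiitiTi ⇒ nittiititni   [T → t n]

S ⇒ nL ⇒ nLi ⇒ nTiTi ⇒ niLtiTi ⇒ niLitiTi ⇒ nittiitiTi ⇒ nittiititni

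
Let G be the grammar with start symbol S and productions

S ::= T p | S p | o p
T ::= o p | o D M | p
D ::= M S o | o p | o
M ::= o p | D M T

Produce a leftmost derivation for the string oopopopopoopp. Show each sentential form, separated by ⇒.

S ⇒ Tp   [S ::= T p]
Tp ⇒ oDMp   [T ::= o D M]
oDMp ⇒ oMSoMp   [D ::= M S o]
oMSoMp ⇒ oDMTSoMp   [M ::= D M T]
oDMTSoMp ⇒ oopMTSoMp   [D ::= o p]
oopMTSoMp ⇒ oopopTSoMp   [M ::= o p]
oopopTSoMp ⇒ oopopopSoMp   [T ::= o p]
oopopopSoMp ⇒ oopopopopoMp   [S ::= o p]
oopopopopoMp ⇒ oopopopopoopp   [M ::= o p]

S ⇒ Tp ⇒ oDMp ⇒ oMSoMp ⇒ oDMTSoMp ⇒ oopMTSoMp ⇒ oopopTSoMp ⇒ oopopopSoMp ⇒ oopopopopoMp ⇒ oopopopopoopp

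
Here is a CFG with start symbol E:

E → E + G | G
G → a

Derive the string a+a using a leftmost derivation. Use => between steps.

E => E+G   [E → E + G]
E+G => G+G   [E → G]
G+G => a+G   [G → a]
a+G => a+a   [G → a]

E=>E+G=>G+G=>a+G=>a+a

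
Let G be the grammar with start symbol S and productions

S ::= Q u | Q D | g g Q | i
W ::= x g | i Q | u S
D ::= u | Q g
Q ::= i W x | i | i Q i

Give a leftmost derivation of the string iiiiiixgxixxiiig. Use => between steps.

S => QD => iWxD => iiQxD => iiiWxxD => iiiiQxxD => iiiiiQixxD => iiiiiiWxixxD => iiiiiixgxixxD => iiiiiixgxixxQg => iiiiiixgxixxiQig => iiiiiixgxixxiiig

S => QD   [S ::= Q D]
QD => iWxD   [Q ::= i W x]
iWxD => iiQxD   [W ::= i Q]
iiQxD => iiiWxxD   [Q ::= i W x]
iiiWxxD => iiiiQxxD   [W ::= i Q]
iiiiQxxD => iiiiiQixxD   [Q ::= i Q i]
iiiiiQixxD => iiiiiiWxixxD   [Q ::= i W x]
iiiiiiWxixxD => iiiiiixgxixxD   [W ::= x g]
iiiiiixgxixxD => iiiiiixgxixxQg   [D ::= Q g]
iiiiiixgxixxQg => iiiiiixgxixxiQig   [Q ::= i Q i]
iiiiiixgxixxiQig => iiiiiixgxixxiiig   [Q ::= i]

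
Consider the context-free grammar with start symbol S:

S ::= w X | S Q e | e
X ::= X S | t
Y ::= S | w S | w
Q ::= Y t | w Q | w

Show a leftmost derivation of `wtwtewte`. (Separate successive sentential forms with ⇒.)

S ⇒ wX ⇒ wXS ⇒ wtS ⇒ wtSQe ⇒ wtwXQe ⇒ wtwXSQe ⇒ wtwtSQe ⇒ wtwteQe ⇒ wtwteYte ⇒ wtwtewte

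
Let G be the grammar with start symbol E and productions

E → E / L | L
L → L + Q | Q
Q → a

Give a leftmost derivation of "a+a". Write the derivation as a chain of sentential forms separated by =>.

E => L => L+Q => Q+Q => a+Q => a+a

E => L   [E → L]
L => L+Q   [L → L + Q]
L+Q => Q+Q   [L → Q]
Q+Q => a+Q   [Q → a]
a+Q => a+a   [Q → a]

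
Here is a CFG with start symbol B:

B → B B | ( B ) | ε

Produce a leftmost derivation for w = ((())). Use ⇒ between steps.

B ⇒ BB   [B → B B]
BB ⇒ BBB   [B → B B]
BBB ⇒ BBBB   [B → B B]
BBBB ⇒ (B)BBB   [B → ( B )]
(B)BBB ⇒ ((B))BBB   [B → ( B )]
((B))BBB ⇒ (((B)))BBB   [B → ( B )]
(((B)))BBB ⇒ ((()))BBB   [B → ε]
((()))BBB ⇒ ((()))BB   [B → ε]
((()))BB ⇒ ((()))B   [B → ε]
((()))B ⇒ ((()))   [B → ε]

B ⇒ BB ⇒ BBB ⇒ BBBB ⇒ (B)BBB ⇒ ((B))BBB ⇒ (((B)))BBB ⇒ ((()))BBB ⇒ ((()))BB ⇒ ((()))B ⇒ ((()))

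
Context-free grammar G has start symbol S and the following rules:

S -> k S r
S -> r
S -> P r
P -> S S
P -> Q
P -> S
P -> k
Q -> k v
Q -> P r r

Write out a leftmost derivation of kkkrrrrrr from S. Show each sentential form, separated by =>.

S=>kSr=>kkSrr=>kkPrrr=>kkSrrr=>kkPrrrr=>kkSrrrr=>kkkSrrrrr=>kkkrrrrrr

S => kSr   [S -> k S r]
kSr => kkSrr   [S -> k S r]
kkSrr => kkPrrr   [S -> P r]
kkPrrr => kkSrrr   [P -> S]
kkSrrr => kkPrrrr   [S -> P r]
kkPrrrr => kkSrrrr   [P -> S]
kkSrrrr => kkkSrrrrr   [S -> k S r]
kkkSrrrrr => kkkrrrrrr   [S -> r]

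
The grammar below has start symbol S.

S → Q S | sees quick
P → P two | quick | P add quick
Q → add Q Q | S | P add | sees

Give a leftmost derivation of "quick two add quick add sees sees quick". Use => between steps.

S => Q S   [S → Q S]
Q S => P add S   [Q → P add]
P add S => P two add S   [P → P two]
P two add S => quick two add S   [P → quick]
quick two add S => quick two add Q S   [S → Q S]
quick two add Q S => quick two add P add S   [Q → P add]
quick two add P add S => quick two add quick add S   [P → quick]
quick two add quick add S => quick two add quick add Q S   [S → Q S]
quick two add quick add Q S => quick two add quick add sees S   [Q → sees]
quick two add quick add sees S => quick two add quick add sees sees quick   [S → sees quick]

S => Q S => P add S => P two add S => quick two add S => quick two add Q S => quick two add P add S => quick two add quick add S => quick two add quick add Q S => quick two add quick add sees S => quick two add quick add sees sees quick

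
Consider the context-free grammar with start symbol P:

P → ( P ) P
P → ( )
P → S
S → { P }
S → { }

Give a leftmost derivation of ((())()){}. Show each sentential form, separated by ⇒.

P ⇒ (P)P   [P → ( P ) P]
(P)P ⇒ ((P)P)P   [P → ( P ) P]
((P)P)P ⇒ ((())P)P   [P → ( )]
((())P)P ⇒ ((())())P   [P → ( )]
((())())P ⇒ ((())())S   [P → S]
((())())S ⇒ ((())()){}   [S → { }]

P ⇒ (P)P ⇒ ((P)P)P ⇒ ((())P)P ⇒ ((())())P ⇒ ((())())S ⇒ ((())()){}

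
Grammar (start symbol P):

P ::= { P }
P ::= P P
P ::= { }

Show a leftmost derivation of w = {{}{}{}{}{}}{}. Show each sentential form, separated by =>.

P => PP   [P ::= P P]
PP => {P}P   [P ::= { P }]
{P}P => {PP}P   [P ::= P P]
{PP}P => {PPP}P   [P ::= P P]
{PPP}P => {PPPP}P   [P ::= P P]
{PPPP}P => {PPPPP}P   [P ::= P P]
{PPPPP}P => {{}PPPP}P   [P ::= { }]
{{}PPPP}P => {{}{}PPP}P   [P ::= { }]
{{}{}PPP}P => {{}{}{}PP}P   [P ::= { }]
{{}{}{}PP}P => {{}{}{}{}P}P   [P ::= { }]
{{}{}{}{}P}P => {{}{}{}{}{}}P   [P ::= { }]
{{}{}{}{}{}}P => {{}{}{}{}{}}{}   [P ::= { }]

P=>PP=>{P}P=>{PP}P=>{PPP}P=>{PPPP}P=>{PPPPP}P=>{{}PPPP}P=>{{}{}PPP}P=>{{}{}{}PP}P=>{{}{}{}{}P}P=>{{}{}{}{}{}}P=>{{}{}{}{}{}}{}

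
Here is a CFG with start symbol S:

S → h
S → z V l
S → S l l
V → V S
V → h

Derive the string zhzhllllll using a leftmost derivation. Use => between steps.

S => Sll => zVlll => zVSlll => zhSlll => zhSlllll => zhzVllllll => zhzhllllll

S => Sll   [S → S l l]
Sll => zVlll   [S → z V l]
zVlll => zVSlll   [V → V S]
zVSlll => zhSlll   [V → h]
zhSlll => zhSlllll   [S → S l l]
zhSlllll => zhzVllllll   [S → z V l]
zhzVllllll => zhzhllllll   [V → h]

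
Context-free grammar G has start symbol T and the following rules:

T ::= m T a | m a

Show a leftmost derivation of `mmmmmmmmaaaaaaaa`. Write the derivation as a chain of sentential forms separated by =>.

T => mTa => mmTaa => mmmTaaa => mmmmTaaaa => mmmmmTaaaaa => mmmmmmTaaaaaa => mmmmmmmTaaaaaaa => mmmmmmmmaaaaaaaa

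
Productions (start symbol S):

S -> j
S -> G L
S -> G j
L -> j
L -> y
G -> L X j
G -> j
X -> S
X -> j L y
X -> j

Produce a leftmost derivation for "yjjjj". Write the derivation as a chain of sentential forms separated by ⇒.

S⇒GL⇒LXjL⇒yXjL⇒ySjL⇒yGjjL⇒yjjjL⇒yjjjj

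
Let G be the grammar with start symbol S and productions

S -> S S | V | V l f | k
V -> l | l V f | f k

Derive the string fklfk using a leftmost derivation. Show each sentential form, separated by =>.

S => SS   [S -> S S]
SS => VlfS   [S -> V l f]
VlfS => fklfS   [V -> f k]
fklfS => fklfk   [S -> k]

S=>SS=>VlfS=>fklfS=>fklfk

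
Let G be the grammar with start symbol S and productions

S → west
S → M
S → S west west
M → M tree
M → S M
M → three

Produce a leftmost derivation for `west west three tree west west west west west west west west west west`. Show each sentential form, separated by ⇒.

S ⇒ S west west   [S → S west west]
S west west ⇒ S west west west west   [S → S west west]
S west west west west ⇒ S west west west west west west   [S → S west west]
S west west west west west west ⇒ S west west west west west west west west   [S → S west west]
S west west west west west west west west ⇒ S west west west west west west west west west west   [S → S west west]
S west west west west west west west west west west ⇒ M west west west west west west west west west west   [S → M]
M west west west west west west west west west west ⇒ S M west west west west west west west west west west   [M → S M]
S M west west west west west west west west west west ⇒ west M west west west west west west west west west west   [S → west]
west M west west west west west west west west west west ⇒ west S M west west west west west west west west west west   [M → S M]
west S M west west west west west west west west west west ⇒ west west M west west west west west west west west west west   [S → west]
west west M west west west west west west west west west west ⇒ west west M tree west west west west west west west west west west   [M → M tree]
west west M tree west west west west west west west west west west ⇒ west west three tree west west west west west west west west west west   [M → three]

S ⇒ S west west ⇒ S west west west west ⇒ S west west west west west west ⇒ S west west west west west west west west ⇒ S west west west west west west west west west west ⇒ M west west west west west west west west west west ⇒ S M west west west west west west west west west west ⇒ west M west west west west west west west west west west ⇒ west S M west west west west west west west west west west ⇒ west west M west west west west west west west west west west ⇒ west west M tree west west west west west west west west west west ⇒ west west three tree west west west west west west west west west west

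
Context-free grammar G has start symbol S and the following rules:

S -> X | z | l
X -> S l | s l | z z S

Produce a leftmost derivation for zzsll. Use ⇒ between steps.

S⇒X⇒Sl⇒Xl⇒zzSl⇒zzXl⇒zzsll

S ⇒ X   [S -> X]
X ⇒ Sl   [X -> S l]
Sl ⇒ Xl   [S -> X]
Xl ⇒ zzSl   [X -> z z S]
zzSl ⇒ zzXl   [S -> X]
zzXl ⇒ zzsll   [X -> s l]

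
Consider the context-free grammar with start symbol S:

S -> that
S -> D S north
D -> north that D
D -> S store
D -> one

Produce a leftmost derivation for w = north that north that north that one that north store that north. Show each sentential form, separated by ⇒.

S ⇒ D S north ⇒ north that D S north ⇒ north that north that D S north ⇒ north that north that north that D S north ⇒ north that north that north that S store S north ⇒ north that north that north that D S north store S north ⇒ north that north that north that one S north store S north ⇒ north that north that north that one that north store S north ⇒ north that north that north that one that north store that north

S ⇒ D S north   [S -> D S north]
D S north ⇒ north that D S north   [D -> north that D]
north that D S north ⇒ north that north that D S north   [D -> north that D]
north that north that D S north ⇒ north that north that north that D S north   [D -> north that D]
north that north that north that D S north ⇒ north that north that north that S store S north   [D -> S store]
north that north that north that S store S north ⇒ north that north that north that D S north store S north   [S -> D S north]
north that north that north that D S north store S north ⇒ north that north that north that one S north store S north   [D -> one]
north that north that north that one S north store S north ⇒ north that north that north that one that north store S north   [S -> that]
north that north that north that one that north store S north ⇒ north that north that north that one that north store that north   [S -> that]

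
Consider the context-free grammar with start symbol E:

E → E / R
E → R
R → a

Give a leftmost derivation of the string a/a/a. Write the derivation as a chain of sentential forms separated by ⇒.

E ⇒ E/R ⇒ E/R/R ⇒ R/R/R ⇒ a/R/R ⇒ a/a/R ⇒ a/a/a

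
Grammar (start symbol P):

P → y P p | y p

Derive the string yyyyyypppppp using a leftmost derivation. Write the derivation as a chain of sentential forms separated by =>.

P => yPp => yyPpp => yyyPppp => yyyyPpppp => yyyyyPppppp => yyyyyypppppp

P => yPp   [P → y P p]
yPp => yyPpp   [P → y P p]
yyPpp => yyyPppp   [P → y P p]
yyyPppp => yyyyPpppp   [P → y P p]
yyyyPpppp => yyyyyPppppp   [P → y P p]
yyyyyPppppp => yyyyyypppppp   [P → y p]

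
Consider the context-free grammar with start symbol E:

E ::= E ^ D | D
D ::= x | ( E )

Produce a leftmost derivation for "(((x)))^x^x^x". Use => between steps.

E => E^D   [E ::= E ^ D]
E^D => E^D^D   [E ::= E ^ D]
E^D^D => E^D^D^D   [E ::= E ^ D]
E^D^D^D => D^D^D^D   [E ::= D]
D^D^D^D => (E)^D^D^D   [D ::= ( E )]
(E)^D^D^D => (D)^D^D^D   [E ::= D]
(D)^D^D^D => ((E))^D^D^D   [D ::= ( E )]
((E))^D^D^D => ((D))^D^D^D   [E ::= D]
((D))^D^D^D => (((E)))^D^D^D   [D ::= ( E )]
(((E)))^D^D^D => (((D)))^D^D^D   [E ::= D]
(((D)))^D^D^D => (((x)))^D^D^D   [D ::= x]
(((x)))^D^D^D => (((x)))^x^D^D   [D ::= x]
(((x)))^x^D^D => (((x)))^x^x^D   [D ::= x]
(((x)))^x^x^D => (((x)))^x^x^x   [D ::= x]

E => E^D => E^D^D => E^D^D^D => D^D^D^D => (E)^D^D^D => (D)^D^D^D => ((E))^D^D^D => ((D))^D^D^D => (((E)))^D^D^D => (((D)))^D^D^D => (((x)))^D^D^D => (((x)))^x^D^D => (((x)))^x^x^D => (((x)))^x^x^x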